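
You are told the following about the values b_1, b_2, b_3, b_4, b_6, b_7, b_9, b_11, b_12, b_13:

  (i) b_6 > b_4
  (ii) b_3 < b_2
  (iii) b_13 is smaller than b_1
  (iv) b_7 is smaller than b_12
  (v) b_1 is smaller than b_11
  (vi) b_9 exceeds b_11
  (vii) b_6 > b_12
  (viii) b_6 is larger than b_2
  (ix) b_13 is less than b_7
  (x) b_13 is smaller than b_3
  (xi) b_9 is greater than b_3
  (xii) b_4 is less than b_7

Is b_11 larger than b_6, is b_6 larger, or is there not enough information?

Following every chain through b_11: above b_11 we get b_9; below b_11 we get b_13, b_1.
b_6 is not reached, and no chain runs the other way from b_6 to b_11.
So the given relations leave the order of b_11 and b_6 undetermined.

undetermined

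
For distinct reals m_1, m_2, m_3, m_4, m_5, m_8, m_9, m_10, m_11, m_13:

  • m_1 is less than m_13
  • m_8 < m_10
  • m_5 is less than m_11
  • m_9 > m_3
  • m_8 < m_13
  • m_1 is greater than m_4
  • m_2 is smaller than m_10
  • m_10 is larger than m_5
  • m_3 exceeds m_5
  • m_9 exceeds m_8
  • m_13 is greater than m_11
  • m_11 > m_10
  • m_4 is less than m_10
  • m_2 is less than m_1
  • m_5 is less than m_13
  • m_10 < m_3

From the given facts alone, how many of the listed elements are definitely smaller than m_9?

Directly below m_9: m_8, m_3.
One step further: m_5, m_10 (4 so far).
One step further: m_2, m_4 (6 so far).
No other element is forced below m_9 by the given relations, so the count is 6.

6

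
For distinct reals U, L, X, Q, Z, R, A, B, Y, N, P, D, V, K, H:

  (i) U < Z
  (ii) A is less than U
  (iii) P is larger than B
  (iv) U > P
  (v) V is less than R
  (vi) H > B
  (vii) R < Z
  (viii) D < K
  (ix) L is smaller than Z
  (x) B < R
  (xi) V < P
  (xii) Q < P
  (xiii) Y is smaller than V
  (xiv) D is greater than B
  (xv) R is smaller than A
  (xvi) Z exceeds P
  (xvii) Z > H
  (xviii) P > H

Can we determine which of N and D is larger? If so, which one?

undetermined

Following every chain through D: above D we get K; below D we get B.
N is not reached, and no chain runs the other way from N to D.
So the given relations leave the order of D and N undetermined.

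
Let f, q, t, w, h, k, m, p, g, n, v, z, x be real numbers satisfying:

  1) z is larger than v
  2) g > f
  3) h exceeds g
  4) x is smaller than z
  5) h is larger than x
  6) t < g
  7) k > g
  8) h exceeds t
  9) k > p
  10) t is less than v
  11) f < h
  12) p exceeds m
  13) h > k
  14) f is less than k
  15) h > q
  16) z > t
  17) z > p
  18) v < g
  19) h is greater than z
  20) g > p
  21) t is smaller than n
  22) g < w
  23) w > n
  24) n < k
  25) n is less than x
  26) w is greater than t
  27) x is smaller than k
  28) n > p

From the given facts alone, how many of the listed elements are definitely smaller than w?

7

From w the given relations immediately reach t, g, n.
From those, f, p, v — 6 in total.
From those, m — 7 in total.
No other element is forced below w by the given relations, so the count is 7.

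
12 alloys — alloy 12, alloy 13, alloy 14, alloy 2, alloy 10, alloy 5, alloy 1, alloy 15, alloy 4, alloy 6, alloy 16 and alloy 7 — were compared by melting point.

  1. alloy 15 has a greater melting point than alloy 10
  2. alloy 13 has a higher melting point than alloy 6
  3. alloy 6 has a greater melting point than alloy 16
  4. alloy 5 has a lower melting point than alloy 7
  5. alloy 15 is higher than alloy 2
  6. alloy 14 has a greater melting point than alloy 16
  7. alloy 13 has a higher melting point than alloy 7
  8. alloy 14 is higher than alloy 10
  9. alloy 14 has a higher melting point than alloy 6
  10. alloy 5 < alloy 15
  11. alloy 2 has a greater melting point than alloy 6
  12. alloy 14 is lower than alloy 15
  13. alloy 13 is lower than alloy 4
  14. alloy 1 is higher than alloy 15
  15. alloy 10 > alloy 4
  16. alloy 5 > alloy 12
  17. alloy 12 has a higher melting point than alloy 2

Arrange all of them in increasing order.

alloy 16 < alloy 6 < alloy 2 < alloy 12 < alloy 5 < alloy 7 < alloy 13 < alloy 4 < alloy 10 < alloy 14 < alloy 15 < alloy 1

Nothing is placed below alloy 16, so it is least; from there alloy 16 < alloy 6; alloy 6 < alloy 2; alloy 2 < alloy 12; alloy 12 < alloy 5; alloy 5 < alloy 7; alloy 7 < alloy 13; alloy 13 < alloy 4; alloy 4 < alloy 10; alloy 10 < alloy 14; alloy 14 < alloy 15; alloy 15 < alloy 1, each given directly.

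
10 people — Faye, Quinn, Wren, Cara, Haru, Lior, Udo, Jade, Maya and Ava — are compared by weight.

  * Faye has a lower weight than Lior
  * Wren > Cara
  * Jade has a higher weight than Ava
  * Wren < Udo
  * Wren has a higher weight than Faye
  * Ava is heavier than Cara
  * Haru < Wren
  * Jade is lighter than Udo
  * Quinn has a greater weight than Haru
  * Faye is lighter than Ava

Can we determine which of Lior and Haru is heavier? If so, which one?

undetermined

Following every chain through Haru: above Haru we get Wren, Quinn, Udo.
Lior is not reached, and no chain runs the other way from Lior to Haru.
So the given relations leave the order of Haru and Lior undetermined.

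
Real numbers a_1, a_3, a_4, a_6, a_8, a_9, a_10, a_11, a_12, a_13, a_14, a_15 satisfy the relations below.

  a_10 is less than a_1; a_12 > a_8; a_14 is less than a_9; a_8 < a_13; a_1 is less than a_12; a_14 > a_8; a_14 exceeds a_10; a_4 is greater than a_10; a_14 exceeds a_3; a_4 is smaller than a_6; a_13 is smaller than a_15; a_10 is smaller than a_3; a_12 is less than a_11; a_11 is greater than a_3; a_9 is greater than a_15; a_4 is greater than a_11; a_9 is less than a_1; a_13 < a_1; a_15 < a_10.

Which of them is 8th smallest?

a_1

Chaining the given pairs: a_8 < a_13 < a_15 < a_10 < a_3 < a_14 < a_9 < a_1 < a_12 < a_11 < a_4 < a_6.
The 8th smallest is a_1.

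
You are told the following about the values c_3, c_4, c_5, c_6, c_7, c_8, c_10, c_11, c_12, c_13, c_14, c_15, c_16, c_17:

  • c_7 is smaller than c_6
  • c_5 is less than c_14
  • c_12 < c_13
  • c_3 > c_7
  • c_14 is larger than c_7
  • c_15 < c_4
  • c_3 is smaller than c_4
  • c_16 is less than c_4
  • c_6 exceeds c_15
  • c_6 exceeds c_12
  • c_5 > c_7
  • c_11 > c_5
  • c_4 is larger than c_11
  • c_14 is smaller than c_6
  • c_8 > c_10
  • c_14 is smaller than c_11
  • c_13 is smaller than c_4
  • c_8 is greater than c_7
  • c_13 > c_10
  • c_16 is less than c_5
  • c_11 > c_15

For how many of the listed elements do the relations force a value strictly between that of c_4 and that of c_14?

Chaining upward from c_14 reaches: c_11, c_6.
Chaining downward from c_4 reaches: c_12, c_15, c_7, c_16, c_3, c_10, c_5, c_11, c_13.
Strictly between c_14 and c_4 are those in both lists: c_11 — 1 element.

1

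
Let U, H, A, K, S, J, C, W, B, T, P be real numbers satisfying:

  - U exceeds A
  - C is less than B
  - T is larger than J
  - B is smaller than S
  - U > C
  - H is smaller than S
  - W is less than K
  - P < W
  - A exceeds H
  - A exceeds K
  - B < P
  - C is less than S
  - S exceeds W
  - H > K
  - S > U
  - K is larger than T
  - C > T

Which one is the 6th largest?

W

The consecutive relations fix a unique order: J < T < C < B < P < W < K < H < A < U < S.
The 6th largest is W.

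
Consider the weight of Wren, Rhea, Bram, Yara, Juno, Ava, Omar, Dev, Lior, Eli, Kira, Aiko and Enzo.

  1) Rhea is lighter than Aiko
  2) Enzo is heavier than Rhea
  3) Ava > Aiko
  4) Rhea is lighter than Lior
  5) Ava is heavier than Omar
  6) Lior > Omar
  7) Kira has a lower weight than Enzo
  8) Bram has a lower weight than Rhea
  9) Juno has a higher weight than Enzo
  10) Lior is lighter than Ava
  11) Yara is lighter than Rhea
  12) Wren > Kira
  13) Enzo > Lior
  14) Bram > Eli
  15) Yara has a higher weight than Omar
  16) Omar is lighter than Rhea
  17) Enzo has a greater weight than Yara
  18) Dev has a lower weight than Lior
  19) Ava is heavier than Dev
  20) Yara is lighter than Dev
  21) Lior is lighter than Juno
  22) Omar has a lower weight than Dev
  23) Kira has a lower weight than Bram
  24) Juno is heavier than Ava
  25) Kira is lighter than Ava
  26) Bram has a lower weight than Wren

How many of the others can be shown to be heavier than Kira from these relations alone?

Directly above Kira: Bram, Enzo, Ava, Wren.
One step further: Rhea, Juno (6 so far).
One step further: Lior, Aiko (8 so far).
No other element is forced above Kira by the given relations, so the count is 8.

8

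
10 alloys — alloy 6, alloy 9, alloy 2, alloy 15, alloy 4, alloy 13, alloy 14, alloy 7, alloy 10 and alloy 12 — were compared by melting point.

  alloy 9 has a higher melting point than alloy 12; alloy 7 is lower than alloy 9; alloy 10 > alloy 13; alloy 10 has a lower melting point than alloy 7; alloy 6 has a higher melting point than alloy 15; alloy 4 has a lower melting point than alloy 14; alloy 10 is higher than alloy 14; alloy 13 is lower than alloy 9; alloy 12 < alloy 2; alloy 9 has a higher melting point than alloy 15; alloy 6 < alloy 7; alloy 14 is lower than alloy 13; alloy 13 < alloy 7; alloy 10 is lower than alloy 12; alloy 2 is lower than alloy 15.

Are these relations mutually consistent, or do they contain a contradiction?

consistent

Every relation is compatible with alloy 4 < alloy 14 < alloy 13 < alloy 10 < alloy 12 < alloy 2 < alloy 15 < alloy 6 < alloy 7 < alloy 9; the set is consistent.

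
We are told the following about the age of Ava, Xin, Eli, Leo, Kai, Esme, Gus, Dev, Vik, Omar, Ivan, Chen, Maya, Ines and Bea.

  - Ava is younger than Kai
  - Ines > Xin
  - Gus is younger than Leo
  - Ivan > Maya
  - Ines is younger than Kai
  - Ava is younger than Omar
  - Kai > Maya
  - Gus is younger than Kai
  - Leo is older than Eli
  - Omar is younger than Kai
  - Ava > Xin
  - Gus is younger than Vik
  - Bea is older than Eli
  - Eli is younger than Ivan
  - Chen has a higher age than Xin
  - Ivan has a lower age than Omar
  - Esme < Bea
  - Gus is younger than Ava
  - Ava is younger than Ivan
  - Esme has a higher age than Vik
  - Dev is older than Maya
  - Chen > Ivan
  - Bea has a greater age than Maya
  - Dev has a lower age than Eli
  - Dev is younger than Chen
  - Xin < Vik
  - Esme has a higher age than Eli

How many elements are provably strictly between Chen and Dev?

2

The relations place Dev below Chen. An element lies strictly between them when it is forced above Dev and also forced below Chen.
Above Dev: {Eli, Ivan, Esme, Omar, Kai, Leo, Bea}. Below Chen: {Maya, Xin, Gus, Ava, Eli, Ivan}.
Intersection: {Eli, Ivan} — 2.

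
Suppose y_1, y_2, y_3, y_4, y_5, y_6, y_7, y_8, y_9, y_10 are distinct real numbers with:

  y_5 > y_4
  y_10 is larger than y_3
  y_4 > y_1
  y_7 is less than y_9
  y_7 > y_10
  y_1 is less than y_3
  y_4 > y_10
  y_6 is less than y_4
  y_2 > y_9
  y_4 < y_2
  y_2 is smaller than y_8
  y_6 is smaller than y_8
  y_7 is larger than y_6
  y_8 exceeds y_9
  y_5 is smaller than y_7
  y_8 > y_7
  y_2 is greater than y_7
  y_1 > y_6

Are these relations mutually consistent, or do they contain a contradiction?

consistent

Every relation is compatible with y_6 < y_1 < y_3 < y_10 < y_4 < y_5 < y_7 < y_9 < y_2 < y_8; the set is consistent.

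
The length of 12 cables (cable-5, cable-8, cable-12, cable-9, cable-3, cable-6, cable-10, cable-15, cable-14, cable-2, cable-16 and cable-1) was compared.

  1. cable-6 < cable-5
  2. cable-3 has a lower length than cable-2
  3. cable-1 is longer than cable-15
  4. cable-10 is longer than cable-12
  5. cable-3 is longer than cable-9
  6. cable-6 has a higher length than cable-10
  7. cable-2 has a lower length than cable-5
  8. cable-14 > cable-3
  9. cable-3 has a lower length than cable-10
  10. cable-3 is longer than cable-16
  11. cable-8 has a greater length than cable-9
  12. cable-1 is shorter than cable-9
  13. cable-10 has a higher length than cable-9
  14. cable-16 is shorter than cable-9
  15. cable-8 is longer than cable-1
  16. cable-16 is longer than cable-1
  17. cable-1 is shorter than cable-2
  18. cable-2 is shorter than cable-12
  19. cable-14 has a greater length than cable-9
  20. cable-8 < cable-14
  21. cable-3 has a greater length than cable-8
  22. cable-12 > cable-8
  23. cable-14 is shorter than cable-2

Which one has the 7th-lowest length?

cable-14

Piecing the relations together gives one ordering: cable-15 < cable-1 < cable-16 < cable-9 < cable-8 < cable-3 < cable-14 < cable-2 < cable-12 < cable-10 < cable-6 < cable-5.
The 7th smallest is cable-14.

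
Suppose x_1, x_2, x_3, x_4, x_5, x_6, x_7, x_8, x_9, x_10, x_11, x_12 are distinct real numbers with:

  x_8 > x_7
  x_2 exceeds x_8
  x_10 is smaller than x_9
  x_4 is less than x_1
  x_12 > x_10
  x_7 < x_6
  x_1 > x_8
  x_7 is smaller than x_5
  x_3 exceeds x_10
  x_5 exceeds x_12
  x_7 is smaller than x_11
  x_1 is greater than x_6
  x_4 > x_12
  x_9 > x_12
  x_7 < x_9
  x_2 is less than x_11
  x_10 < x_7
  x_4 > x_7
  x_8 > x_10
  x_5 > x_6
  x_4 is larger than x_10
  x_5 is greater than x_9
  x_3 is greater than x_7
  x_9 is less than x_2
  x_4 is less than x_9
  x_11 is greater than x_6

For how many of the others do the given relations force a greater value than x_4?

The elements the relations force above x_4 are x_9, x_2, x_5, x_11, x_1 — no chain reaches any other.
That is 5.

5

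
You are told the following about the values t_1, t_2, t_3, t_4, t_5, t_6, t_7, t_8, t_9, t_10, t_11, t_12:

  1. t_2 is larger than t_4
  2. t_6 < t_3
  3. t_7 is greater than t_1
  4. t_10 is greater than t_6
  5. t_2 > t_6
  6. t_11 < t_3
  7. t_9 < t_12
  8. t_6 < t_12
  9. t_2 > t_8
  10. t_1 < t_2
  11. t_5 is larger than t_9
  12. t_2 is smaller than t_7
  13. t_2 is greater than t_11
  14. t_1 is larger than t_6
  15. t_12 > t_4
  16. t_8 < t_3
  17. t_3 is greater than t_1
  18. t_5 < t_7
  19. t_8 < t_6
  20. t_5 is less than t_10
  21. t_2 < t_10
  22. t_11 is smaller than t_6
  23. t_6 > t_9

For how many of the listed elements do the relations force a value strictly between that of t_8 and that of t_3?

2

The relations place t_8 below t_3. An element lies strictly between them when it is forced above t_8 and also forced below t_3.
Above t_8: {t_6, t_1, t_2, t_12, t_7, t_10}. Below t_3: {t_11, t_9, t_6, t_1}.
Intersection: {t_6, t_1} — 2.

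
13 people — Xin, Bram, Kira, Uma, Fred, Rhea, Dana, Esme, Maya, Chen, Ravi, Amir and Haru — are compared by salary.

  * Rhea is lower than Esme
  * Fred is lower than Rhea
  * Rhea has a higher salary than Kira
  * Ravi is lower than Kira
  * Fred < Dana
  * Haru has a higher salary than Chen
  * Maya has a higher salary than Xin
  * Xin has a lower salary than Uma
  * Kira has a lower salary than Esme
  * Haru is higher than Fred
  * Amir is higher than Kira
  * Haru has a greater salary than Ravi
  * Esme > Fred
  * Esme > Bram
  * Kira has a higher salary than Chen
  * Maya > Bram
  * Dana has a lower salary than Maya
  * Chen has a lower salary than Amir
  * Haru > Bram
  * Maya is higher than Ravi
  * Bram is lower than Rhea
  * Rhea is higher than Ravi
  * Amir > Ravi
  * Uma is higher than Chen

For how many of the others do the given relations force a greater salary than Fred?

5

Directly above Fred: Rhea, Dana, Esme, Haru.
One step further: Maya (5 so far).
Nothing else is reachable above Fred; 5 in all.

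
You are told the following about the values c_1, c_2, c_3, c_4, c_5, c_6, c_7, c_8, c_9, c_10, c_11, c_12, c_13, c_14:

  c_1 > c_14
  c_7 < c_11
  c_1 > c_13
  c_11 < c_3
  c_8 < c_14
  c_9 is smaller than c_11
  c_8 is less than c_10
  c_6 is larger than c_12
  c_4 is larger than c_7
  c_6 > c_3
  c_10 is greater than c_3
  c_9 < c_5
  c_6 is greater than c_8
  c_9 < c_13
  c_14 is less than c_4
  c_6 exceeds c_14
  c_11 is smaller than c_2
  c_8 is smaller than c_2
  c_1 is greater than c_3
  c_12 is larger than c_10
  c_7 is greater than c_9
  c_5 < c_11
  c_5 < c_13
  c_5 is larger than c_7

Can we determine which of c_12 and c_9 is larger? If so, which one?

Chaining the given relations: c_9 < c_7 < c_5 < c_11 < c_3 < c_10 < c_12.
So c_12 is larger.

c_12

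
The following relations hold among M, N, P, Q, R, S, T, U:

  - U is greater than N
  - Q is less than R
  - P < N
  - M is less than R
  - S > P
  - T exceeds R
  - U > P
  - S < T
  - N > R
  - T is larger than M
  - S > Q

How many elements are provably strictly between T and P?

Chaining upward from P reaches: S, N, U.
Chaining downward from T reaches: M, Q, R, S.
Strictly between P and T are those in both lists: S — 1 element.

1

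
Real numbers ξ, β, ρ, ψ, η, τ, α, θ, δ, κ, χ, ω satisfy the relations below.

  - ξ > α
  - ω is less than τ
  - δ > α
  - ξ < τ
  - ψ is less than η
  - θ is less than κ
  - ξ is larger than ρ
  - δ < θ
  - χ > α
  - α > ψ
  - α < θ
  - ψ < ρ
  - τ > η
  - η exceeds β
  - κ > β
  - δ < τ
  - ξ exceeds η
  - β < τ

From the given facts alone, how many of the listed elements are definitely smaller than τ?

8

The elements the relations force below τ are β, ψ, α, ρ, η, ω, ξ, δ — no chain reaches any other.
That is 8.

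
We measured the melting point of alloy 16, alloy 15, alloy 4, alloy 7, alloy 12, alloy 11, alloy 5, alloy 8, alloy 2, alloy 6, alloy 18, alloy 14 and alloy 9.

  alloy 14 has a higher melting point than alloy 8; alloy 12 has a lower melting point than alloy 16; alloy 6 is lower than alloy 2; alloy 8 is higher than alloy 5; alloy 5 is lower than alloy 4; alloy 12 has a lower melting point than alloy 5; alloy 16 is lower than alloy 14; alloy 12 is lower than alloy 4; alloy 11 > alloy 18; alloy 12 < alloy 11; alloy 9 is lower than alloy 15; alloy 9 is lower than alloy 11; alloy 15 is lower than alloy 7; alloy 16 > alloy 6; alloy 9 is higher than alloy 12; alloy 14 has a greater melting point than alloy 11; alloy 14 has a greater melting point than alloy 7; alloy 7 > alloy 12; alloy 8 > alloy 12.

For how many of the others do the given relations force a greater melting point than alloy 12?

The elements the relations force above alloy 12 are alloy 9, alloy 5, alloy 15, alloy 11, alloy 4, alloy 16, alloy 7, alloy 8, alloy 14 — no chain reaches any other.
That is 9.

9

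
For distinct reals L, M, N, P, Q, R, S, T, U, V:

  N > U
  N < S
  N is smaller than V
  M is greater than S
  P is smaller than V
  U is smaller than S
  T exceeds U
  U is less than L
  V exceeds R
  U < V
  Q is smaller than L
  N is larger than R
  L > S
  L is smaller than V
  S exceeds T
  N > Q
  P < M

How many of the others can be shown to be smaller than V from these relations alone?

The elements the relations force below V are Q, U, P, R, N, T, S, L — no chain reaches any other.
That is 8.

8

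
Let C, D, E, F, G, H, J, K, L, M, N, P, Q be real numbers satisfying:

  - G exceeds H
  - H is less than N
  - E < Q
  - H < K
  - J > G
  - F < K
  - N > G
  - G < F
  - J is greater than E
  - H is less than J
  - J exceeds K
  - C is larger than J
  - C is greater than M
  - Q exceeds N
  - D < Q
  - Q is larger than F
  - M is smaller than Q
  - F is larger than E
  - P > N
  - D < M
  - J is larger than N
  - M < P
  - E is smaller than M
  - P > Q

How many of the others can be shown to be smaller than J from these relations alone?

6

Directly below J: H, G, E, K, N.
One step further: F (6 so far).
No other element is forced below J by the given relations, so the count is 6.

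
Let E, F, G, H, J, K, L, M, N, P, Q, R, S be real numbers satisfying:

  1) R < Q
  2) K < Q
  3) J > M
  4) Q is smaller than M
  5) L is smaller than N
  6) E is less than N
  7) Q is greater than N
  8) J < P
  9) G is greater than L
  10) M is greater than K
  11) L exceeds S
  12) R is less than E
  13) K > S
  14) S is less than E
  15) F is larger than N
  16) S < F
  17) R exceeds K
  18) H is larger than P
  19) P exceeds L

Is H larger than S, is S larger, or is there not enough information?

H

S < L < N < Q < M < J < P < H, by transitivity through L, N, Q, M, J, P.
So H is larger.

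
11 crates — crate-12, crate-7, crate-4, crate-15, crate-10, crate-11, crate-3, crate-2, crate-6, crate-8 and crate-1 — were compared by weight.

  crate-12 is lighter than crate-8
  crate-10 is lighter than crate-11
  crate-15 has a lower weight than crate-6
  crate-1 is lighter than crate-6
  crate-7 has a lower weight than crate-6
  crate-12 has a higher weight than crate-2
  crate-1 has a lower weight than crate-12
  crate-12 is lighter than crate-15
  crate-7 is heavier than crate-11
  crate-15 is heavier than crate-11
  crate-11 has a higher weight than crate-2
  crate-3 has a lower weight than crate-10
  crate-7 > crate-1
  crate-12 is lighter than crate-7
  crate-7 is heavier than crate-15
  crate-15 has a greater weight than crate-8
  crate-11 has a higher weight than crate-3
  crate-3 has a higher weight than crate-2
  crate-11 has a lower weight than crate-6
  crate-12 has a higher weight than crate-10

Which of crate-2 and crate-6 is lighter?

crate-2

crate-2 < crate-12 < crate-8 < crate-15 < crate-7 < crate-6, by transitivity through crate-12, crate-8, crate-15, crate-7.
So crate-2 < crate-6; crate-2 is the lighter of the two.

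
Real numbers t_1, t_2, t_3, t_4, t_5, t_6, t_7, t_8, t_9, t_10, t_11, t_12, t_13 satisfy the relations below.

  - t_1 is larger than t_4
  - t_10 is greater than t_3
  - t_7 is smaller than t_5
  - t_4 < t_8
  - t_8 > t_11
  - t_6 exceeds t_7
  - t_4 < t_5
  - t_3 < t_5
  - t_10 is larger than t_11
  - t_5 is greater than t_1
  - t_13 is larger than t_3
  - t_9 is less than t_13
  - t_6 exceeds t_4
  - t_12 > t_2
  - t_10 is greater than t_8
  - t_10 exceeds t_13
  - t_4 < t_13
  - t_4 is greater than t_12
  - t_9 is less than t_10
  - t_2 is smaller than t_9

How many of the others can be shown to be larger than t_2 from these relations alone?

9

Directly above t_2: t_12, t_9.
One step further: t_4, t_13, t_10 (5 so far).
One step further: t_6, t_8, t_1, t_5 (9 so far).
No other element is forced above t_2 by the given relations, so the count is 9.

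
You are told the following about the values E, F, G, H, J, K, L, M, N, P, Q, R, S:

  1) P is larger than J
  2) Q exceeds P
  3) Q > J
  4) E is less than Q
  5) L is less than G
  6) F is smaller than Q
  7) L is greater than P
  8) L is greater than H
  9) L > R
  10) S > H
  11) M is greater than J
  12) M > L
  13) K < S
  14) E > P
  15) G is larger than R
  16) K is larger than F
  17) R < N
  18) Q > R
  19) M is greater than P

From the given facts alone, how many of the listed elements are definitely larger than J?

The elements the relations force above J are P, L, E, G, Q, M — no chain reaches any other.
That is 6.

6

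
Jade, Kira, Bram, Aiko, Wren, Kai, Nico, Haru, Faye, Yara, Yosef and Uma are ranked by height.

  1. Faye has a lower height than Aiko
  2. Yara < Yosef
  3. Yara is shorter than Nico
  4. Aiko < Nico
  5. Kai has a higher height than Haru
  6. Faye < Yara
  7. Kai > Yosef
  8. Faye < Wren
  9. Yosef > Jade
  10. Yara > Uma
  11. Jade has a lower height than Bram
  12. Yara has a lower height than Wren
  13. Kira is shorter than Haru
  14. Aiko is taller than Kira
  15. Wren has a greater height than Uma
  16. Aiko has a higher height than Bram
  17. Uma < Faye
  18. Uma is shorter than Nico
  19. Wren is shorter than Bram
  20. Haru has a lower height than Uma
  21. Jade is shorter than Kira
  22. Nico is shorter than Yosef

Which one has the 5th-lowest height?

The consecutive relations fix a unique order: Jade < Kira < Haru < Uma < Faye < Yara < Wren < Bram < Aiko < Nico < Yosef < Kai.
The 5th smallest is Faye.

Faye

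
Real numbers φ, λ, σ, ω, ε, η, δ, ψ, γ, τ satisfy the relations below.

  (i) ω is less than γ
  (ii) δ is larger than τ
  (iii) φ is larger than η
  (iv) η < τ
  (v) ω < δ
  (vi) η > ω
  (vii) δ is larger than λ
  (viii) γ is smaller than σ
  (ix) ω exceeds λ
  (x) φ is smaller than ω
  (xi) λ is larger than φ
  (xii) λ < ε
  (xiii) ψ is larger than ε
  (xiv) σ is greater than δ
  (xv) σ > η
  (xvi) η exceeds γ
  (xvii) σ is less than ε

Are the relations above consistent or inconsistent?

We have η < φ stated directly, yet also φ < λ < ω < γ < η by chaining the others — so φ < η. Contradiction.

inconsistent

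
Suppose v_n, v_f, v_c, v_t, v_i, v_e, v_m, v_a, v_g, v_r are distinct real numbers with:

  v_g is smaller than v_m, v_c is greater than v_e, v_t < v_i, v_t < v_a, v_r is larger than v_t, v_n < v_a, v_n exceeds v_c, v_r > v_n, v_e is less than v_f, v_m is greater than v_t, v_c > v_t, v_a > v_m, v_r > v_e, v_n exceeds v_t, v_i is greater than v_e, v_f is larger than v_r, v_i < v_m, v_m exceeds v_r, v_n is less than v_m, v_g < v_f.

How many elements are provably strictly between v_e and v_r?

2

Chaining upward from v_e reaches: v_c, v_n, v_i, v_m, v_a, v_f.
Chaining downward from v_r reaches: v_t, v_c, v_n.
Strictly between v_e and v_r are those in both lists: v_c, v_n — 2 elements.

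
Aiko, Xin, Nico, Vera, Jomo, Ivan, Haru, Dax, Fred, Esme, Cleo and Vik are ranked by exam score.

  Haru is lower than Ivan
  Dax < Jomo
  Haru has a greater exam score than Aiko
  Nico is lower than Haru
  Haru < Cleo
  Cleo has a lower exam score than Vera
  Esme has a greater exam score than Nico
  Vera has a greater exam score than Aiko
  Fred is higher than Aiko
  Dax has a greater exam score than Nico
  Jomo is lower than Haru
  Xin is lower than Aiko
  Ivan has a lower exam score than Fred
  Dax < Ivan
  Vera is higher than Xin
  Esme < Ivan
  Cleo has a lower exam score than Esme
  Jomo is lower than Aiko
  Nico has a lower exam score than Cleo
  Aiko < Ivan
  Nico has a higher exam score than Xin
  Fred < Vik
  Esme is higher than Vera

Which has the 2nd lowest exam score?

Nico

Chaining the given pairs: Xin < Nico < Dax < Jomo < Aiko < Haru < Cleo < Vera < Esme < Ivan < Fred < Vik.
The 2nd smallest is Nico.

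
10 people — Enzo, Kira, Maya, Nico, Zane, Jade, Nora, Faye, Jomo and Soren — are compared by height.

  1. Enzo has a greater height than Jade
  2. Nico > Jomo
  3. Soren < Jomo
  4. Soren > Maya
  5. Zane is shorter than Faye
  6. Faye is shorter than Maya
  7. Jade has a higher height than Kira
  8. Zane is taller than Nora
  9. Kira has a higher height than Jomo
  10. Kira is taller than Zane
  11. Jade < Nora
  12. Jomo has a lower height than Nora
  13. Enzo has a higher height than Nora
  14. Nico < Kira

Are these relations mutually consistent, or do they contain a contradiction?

Chaining the given relations yields Zane < Faye < Maya < Soren < Jomo < Nico < Kira < Jade < Nora, so Zane < Nora. But one relation states Nora < Zane. These cannot both hold.

inconsistent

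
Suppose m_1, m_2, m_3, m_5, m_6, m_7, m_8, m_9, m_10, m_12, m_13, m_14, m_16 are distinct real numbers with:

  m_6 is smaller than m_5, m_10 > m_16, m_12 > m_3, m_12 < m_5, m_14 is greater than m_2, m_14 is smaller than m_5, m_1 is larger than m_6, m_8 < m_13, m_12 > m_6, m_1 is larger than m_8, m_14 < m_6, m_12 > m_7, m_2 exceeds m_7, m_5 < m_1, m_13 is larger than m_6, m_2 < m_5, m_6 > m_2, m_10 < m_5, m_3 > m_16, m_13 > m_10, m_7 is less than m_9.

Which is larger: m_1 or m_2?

Following the relations from m_2: m_2 < m_14 < m_6 < m_12 < m_5 < m_1.
So m_2 < m_1; m_1 is the larger of the two.

m_1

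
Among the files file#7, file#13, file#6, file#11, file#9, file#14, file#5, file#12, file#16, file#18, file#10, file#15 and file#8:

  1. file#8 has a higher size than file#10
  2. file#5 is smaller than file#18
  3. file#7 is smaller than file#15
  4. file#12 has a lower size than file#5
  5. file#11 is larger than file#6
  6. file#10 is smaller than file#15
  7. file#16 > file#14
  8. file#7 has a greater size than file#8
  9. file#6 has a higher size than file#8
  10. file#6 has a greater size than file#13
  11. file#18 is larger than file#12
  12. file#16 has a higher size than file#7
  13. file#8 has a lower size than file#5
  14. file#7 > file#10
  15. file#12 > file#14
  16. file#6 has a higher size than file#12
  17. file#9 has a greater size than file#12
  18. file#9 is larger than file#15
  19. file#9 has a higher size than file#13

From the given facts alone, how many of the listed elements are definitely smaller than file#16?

From file#16 the given relations immediately reach file#14, file#7.
From those, file#10, file#8 — 4 in total.
No other element is forced below file#16 by the given relations, so the count is 4.

4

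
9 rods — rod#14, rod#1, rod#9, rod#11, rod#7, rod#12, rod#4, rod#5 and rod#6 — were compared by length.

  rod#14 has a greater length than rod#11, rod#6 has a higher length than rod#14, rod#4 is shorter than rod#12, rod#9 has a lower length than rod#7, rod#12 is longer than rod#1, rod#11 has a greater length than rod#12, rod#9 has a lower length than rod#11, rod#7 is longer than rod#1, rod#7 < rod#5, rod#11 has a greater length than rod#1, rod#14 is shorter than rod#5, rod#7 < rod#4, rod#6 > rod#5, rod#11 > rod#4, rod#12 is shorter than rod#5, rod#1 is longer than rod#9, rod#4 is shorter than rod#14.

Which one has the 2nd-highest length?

rod#5

Piecing the relations together gives one ordering: rod#9 < rod#1 < rod#7 < rod#4 < rod#12 < rod#11 < rod#14 < rod#5 < rod#6.
Counting 2 from the largest end gives rod#5.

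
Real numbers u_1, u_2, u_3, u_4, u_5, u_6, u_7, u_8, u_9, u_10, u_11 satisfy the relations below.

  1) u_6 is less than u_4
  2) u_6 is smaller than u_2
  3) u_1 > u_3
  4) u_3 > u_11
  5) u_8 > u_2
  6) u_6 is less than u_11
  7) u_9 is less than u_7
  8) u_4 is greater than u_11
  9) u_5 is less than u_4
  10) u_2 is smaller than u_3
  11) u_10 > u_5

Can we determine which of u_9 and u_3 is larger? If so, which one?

undetermined

Following every chain through u_9: above u_9 we get u_7.
u_3 is not reached, and no chain runs the other way from u_3 to u_9.
So the given relations leave the order of u_9 and u_3 undetermined.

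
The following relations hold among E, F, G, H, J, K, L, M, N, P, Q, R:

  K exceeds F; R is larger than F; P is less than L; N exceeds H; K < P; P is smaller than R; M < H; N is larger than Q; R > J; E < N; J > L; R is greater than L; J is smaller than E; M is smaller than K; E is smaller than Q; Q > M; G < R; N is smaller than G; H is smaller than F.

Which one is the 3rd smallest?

F

Chaining the given pairs: M < H < F < K < P < L < J < E < Q < N < G < R.
Counting 3 from the smallest end gives F.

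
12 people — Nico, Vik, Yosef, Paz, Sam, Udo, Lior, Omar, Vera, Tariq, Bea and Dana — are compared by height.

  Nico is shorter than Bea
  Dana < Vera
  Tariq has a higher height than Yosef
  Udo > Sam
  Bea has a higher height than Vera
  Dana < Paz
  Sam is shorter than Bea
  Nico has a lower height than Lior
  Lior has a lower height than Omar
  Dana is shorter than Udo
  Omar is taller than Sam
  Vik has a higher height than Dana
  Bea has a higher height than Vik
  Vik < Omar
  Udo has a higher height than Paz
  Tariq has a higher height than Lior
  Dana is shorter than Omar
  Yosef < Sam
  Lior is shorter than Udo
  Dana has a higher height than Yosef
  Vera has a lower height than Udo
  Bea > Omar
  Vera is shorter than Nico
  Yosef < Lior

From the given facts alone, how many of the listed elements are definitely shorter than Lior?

4

From Lior the given relations immediately reach Yosef, Nico.
From those, Vera — 3 in total.
From those, Dana — 4 in total.
Nothing else is reachable below Lior; 4 in all.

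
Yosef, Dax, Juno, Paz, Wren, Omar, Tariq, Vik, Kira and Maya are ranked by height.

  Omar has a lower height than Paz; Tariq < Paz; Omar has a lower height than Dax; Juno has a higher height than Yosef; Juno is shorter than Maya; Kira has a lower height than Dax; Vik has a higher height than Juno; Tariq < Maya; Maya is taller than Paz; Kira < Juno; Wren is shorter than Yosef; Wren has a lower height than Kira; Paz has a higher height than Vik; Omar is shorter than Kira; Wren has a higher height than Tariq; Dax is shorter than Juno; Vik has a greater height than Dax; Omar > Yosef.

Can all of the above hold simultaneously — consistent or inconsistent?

Every relation is compatible with Tariq < Wren < Yosef < Omar < Kira < Dax < Juno < Vik < Paz < Maya; the set is consistent.

consistent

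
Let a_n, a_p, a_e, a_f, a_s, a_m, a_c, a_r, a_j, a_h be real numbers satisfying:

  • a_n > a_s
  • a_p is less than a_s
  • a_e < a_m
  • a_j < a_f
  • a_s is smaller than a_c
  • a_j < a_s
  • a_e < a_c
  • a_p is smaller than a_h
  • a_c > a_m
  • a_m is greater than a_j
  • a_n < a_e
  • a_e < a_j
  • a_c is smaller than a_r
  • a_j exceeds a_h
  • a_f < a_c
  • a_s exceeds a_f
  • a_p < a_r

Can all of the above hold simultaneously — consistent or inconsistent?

inconsistent

Chaining the given relations yields a_j < a_f < a_s < a_n < a_e, so a_j < a_e. But one relation states a_e < a_j. These cannot both hold.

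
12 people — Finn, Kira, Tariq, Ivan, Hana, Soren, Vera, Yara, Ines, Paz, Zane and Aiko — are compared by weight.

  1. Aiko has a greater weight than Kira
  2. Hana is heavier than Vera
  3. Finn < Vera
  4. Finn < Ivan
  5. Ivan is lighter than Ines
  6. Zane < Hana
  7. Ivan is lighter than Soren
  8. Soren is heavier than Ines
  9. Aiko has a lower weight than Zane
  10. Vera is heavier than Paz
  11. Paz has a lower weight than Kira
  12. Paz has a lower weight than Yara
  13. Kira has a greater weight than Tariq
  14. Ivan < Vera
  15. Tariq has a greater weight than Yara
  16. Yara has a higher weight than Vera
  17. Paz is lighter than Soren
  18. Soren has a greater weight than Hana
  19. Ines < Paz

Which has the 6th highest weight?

Chaining the given pairs: Finn < Ivan < Ines < Paz < Vera < Yara < Tariq < Kira < Aiko < Zane < Hana < Soren.
Counting 6 from the largest end gives Tariq.

Tariq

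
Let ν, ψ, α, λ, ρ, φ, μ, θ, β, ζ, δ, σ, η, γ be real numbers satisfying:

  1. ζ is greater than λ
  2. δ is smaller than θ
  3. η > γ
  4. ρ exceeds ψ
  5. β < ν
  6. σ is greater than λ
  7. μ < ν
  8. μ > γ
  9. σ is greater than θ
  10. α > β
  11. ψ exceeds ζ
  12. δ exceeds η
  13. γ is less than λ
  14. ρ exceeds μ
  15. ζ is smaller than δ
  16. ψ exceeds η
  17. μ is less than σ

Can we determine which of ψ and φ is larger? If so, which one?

Following every chain through ψ: above ψ we get ρ; below ψ we get γ, η, λ, ζ.
φ is not reached, and no chain runs the other way from φ to ψ.
So the given relations leave the order of ψ and φ undetermined.

undetermined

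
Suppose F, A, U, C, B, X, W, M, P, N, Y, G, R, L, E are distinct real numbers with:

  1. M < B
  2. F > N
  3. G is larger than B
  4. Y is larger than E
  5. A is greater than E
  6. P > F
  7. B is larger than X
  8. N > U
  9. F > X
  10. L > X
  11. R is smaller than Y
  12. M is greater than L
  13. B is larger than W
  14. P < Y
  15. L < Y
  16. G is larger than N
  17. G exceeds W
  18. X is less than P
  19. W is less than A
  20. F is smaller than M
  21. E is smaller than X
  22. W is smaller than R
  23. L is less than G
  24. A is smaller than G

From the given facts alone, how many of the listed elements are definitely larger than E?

The elements the relations force above E are X, L, F, A, P, M, Y, B, G — no chain reaches any other.
That is 9.

9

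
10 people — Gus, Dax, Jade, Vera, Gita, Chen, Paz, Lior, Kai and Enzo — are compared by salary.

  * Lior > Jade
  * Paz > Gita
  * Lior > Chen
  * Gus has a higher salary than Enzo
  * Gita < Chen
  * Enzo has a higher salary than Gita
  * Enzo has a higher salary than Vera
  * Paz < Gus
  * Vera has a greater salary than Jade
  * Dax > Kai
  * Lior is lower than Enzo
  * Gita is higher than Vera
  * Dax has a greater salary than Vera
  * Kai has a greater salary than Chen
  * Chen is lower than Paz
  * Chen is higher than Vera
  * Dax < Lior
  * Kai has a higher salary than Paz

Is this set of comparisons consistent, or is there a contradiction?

consistent

Every relation is compatible with Jade < Vera < Gita < Chen < Paz < Kai < Dax < Lior < Enzo < Gus; the set is consistent.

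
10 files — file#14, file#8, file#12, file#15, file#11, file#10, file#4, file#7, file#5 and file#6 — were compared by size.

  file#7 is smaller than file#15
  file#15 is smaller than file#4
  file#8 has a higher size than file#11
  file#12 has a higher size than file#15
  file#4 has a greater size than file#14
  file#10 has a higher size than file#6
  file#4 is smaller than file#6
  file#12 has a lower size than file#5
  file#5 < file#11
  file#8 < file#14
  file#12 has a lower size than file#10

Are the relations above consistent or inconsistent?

The single ordering file#7 < file#15 < file#12 < file#5 < file#11 < file#8 < file#14 < file#4 < file#6 < file#10 satisfies every listed relation, so no contradiction arises.

consistent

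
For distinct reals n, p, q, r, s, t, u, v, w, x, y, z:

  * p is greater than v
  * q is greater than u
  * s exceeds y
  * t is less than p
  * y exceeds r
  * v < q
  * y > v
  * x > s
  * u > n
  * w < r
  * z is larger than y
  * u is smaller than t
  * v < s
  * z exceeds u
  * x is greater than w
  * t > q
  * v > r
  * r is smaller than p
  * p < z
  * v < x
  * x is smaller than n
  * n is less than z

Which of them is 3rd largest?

The consecutive relations fix a unique order: w < r < v < y < s < x < n < u < q < t < p < z.
The 3rd largest is t.

t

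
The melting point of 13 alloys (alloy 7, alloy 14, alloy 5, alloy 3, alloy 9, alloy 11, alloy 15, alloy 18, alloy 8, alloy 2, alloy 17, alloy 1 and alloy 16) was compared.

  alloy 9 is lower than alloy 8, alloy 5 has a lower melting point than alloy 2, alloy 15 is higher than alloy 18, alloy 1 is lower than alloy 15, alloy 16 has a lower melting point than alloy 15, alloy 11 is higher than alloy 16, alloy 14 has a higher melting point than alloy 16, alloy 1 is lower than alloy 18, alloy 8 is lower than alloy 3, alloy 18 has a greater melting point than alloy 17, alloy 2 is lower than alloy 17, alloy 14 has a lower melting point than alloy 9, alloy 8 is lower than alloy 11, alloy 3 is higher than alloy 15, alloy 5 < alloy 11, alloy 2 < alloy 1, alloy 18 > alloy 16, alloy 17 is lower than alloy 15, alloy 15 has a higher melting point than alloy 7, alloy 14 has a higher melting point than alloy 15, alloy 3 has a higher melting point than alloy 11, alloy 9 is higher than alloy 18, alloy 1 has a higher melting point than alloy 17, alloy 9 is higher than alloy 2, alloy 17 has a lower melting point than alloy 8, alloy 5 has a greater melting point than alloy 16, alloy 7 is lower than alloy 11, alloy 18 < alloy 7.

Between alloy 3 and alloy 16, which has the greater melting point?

alloy 16 < alloy 5 < alloy 2 < alloy 17 < alloy 1 < alloy 18 < alloy 7 < alloy 15 < alloy 14 < alloy 9 < alloy 8 < alloy 11 < alloy 3, by transitivity through alloy 5, alloy 2, alloy 17, alloy 1, alloy 18, alloy 7, alloy 15, alloy 14, alloy 9, alloy 8, alloy 11.
So alloy 16 < alloy 3; alloy 3 is the higher of the two.

alloy 3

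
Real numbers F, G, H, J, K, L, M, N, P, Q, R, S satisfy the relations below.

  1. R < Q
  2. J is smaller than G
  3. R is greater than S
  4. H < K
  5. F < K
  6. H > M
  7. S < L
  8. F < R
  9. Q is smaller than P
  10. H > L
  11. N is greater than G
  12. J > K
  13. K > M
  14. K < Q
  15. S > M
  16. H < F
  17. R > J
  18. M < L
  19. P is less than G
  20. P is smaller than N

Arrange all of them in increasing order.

The consecutive links are each given: M < S; S < L; L < H; H < F; F < K; K < J; J < R; R < Q; Q < P; P < G; G < N.

M < S < L < H < F < K < J < R < Q < P < G < N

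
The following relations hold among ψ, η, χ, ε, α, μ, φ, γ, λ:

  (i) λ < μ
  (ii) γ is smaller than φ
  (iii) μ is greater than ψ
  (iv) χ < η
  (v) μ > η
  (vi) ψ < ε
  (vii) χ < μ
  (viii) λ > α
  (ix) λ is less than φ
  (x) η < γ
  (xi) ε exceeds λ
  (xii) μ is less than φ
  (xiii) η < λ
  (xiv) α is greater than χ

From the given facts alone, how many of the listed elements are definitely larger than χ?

7

Directly above χ: α, η, μ.
One step further: λ, γ, φ (6 so far).
One step further: ε (7 so far).
No other element is forced above χ by the given relations, so the count is 7.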